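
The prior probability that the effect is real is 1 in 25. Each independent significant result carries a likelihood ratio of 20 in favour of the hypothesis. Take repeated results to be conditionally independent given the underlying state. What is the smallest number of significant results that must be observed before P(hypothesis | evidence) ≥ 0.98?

Prior odds = 0.04/0.96 = 1/24.
Likelihood ratio per significant result = 20.
Target posterior odds = 0.98/0.02 = 49.
Require 20ⁿ ≥ 49 ÷ (1/24) = 1176.
20² = 400 falls short of 1176 but 20³ = 8000 reaches it, so n = 3.

3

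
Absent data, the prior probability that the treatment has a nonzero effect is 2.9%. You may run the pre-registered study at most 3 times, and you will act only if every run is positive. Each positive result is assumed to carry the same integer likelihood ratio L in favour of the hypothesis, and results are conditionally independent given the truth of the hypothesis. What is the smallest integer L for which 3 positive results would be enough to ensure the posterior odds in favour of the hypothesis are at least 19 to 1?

9

Prior odds = 0.029/0.971 = 29/971.
Target odds = 19.
Need L³ ≥ 19 ÷ (29/971) = 18449/29.
8³ = 512 < 18449/29 ≤ 729 = 9³, so L = 9.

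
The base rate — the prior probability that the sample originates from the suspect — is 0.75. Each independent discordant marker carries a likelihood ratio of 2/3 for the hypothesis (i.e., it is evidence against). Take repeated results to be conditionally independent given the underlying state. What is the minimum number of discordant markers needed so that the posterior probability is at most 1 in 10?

9

Prior odds = 0.75/0.25 = 3.
Likelihood ratio per discordant marker = 2/3.
Target odds: 0.1 ÷ 0.9 = 1/9.
Require (2/3)ⁿ ≤ 1/9 ÷ 3 = 1/27.
(2/3)⁸ = 256/6561 is still above 1/27 but (2/3)⁹ = 512/19683 is at or below it, so n = 9.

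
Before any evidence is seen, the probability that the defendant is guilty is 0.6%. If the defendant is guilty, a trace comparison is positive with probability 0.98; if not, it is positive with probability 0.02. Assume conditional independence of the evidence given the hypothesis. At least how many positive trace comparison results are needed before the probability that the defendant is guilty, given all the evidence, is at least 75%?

2

Prior odds: 0.006 ÷ 0.994 = 3/497.
Likelihood ratio of a positive = 0.98/0.02 = 49.
Target odds: 0.75 ÷ 0.25 = 3.
Need (3/497) × 49ⁿ ≥ 3, i.e. 49ⁿ ≥ 497.
49¹ = 49 falls short of 497 but 49² = 2401 reaches it, so n = 2.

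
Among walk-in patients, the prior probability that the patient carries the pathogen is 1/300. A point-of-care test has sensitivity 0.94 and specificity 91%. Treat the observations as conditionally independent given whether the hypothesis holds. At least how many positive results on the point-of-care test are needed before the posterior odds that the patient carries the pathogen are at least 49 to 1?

Prior odds = (1/300)/(299/300) = 1/299.
False-positive rate = 1 − 0.91 = 0.09; likelihood ratio of a positive = 0.94/0.09 = 94/9.
Target odds = 49.
Need (1/299) × (94/9)ⁿ ≥ 49, i.e. (94/9)ⁿ ≥ 14651.
(94/9)⁴ = 78074896/6561 falls short of 14651 but (94/9)⁵ ≈124287 reaches it, so n = 5.

5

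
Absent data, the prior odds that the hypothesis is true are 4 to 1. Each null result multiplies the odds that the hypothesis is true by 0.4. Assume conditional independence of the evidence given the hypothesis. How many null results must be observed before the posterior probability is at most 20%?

Prior odds = 4.
Likelihood ratio per null result = 0.4.
Target posterior odds = 0.2/0.8 = 0.25.
Need 4 × 0.4ⁿ ≤ 0.25, i.e. 0.4ⁿ ≤ 0.0625.
0.4³ = 0.064 is still above 0.0625 but 0.4⁴ = 0.0256 is at or below it, so n = 4.

4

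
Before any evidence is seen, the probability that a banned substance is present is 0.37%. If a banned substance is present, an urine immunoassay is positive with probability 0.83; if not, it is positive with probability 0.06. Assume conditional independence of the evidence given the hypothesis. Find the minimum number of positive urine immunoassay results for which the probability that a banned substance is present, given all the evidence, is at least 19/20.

Prior odds = 0.0037/0.9963 = 37/9963.
Likelihood ratio of a positive = 0.83/0.06 = 83/6.
Target odds: 0.95 ÷ 0.05 = 19.
Need (37/9963) × (83/6)ⁿ ≥ 19, i.e. (83/6)ⁿ ≥ 189297/37.
(83/6)³ = 571787/216 falls short of 189297/37 but (83/6)⁴ = 47458321/1296 reaches it, so n = 4.

4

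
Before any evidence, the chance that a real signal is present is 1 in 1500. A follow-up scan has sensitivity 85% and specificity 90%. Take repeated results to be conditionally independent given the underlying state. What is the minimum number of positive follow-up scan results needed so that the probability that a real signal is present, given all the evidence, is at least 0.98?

6

Prior odds: (1/1500) ÷ (1499/1500) = 1/1499.
False-positive rate = 1 − 0.9 = 0.1; likelihood ratio of a positive = 0.85/0.1 = 8.5.
Target odds: 0.98 ÷ 0.02 = 49.
Require 8.5ⁿ ≥ 49 ÷ (1/1499) = 73451.
8.5⁵ = 44370.53125 falls short of 73451 but 8.5⁶ = 24137569/64 reaches it, so n = 6.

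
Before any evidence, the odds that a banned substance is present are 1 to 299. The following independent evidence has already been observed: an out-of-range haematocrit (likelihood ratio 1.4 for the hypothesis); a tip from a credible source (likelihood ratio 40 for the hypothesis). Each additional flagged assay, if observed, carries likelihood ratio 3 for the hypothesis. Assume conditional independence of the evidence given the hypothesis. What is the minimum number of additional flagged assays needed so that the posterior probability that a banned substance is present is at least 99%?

Prior odds = 1/299.
Combined Bayes factor of the evidence already in hand = 1.4 × 40 = 56.
Odds after that evidence = (1/299) × 56 = 56/299.
Target odds = 0.99/0.01 = 99.
Need 3ⁿ ≥ 99 ÷ (56/299) = 29601/56.
3⁵ = 243 falls short of 29601/56 but 3⁶ = 729 reaches it, so n = 6.

6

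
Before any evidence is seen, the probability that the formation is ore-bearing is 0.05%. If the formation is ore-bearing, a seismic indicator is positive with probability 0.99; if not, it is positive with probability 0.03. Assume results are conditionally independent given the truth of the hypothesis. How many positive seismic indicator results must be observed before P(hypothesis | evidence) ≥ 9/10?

3

Prior odds: 0.0005 ÷ 0.9995 = 1/1999.
Likelihood ratio of a positive = 0.99/0.03 = 33.
Target odds: 0.9 ÷ 0.1 = 9.
Need (1/1999) × 33ⁿ ≥ 9, i.e. 33ⁿ ≥ 17991.
33² = 1089 falls short of 17991 but 33³ = 35937 reaches it, so n = 3.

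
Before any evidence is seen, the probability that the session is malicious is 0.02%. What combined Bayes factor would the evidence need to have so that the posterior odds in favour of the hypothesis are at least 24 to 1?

119976

Prior odds = 0.0002/0.9998 = 1/4999.
Target odds = 24.
Required Bayes factor = 24 ÷ (1/4999) = 119976.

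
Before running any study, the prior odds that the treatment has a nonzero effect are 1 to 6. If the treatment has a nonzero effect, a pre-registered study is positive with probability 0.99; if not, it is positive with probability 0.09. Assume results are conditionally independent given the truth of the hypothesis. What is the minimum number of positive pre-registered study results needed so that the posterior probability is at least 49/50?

3

Prior odds = 1/6.
Likelihood ratio of a positive = 0.99/0.09 = 11.
Target odds: 0.98 ÷ 0.02 = 49.
Need (1/6) × 11ⁿ ≥ 49, i.e. 11ⁿ ≥ 294.
11² = 121 falls short of 294 but 11³ = 1331 reaches it, so n = 3.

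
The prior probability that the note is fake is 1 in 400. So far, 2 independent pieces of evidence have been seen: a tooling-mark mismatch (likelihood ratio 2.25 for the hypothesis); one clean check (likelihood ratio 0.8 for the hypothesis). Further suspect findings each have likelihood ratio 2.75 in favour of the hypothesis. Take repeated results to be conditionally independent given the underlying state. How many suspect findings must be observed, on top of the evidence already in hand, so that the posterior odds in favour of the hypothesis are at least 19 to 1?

9

Prior odds = 0.0025/0.9975 = 1/399.
Combined Bayes factor of the evidence already in hand = 2.25 × 0.8 = 1.8.
Odds after that evidence = (1/399) × 1.8 = 3/665.
Target odds = 19.
Need 2.75ⁿ ≥ 19 ÷ (3/665) = 12635/3.
2.75⁸ = 214358881/65536 falls short of 12635/3 but 2.75⁹ ≈8994.86 reaches it, so n = 9.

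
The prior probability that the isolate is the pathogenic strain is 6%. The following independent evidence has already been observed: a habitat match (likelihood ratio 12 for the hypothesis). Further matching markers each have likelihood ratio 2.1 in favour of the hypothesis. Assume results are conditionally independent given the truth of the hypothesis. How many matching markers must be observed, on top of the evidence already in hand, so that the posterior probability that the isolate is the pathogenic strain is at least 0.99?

Prior odds = 0.06/0.94 = 3/47.
Bayes factor of the evidence already in hand = 12.
Odds after that evidence = (3/47) × 12 = 36/47.
Target odds = 0.99/0.01 = 99.
Need 2.1ⁿ ≥ 99 ÷ (36/47) = 129.25.
2.1⁶ = 85766121/1000000 falls short of 129.25 but 2.1⁷ ≈180.109 reaches it, so n = 7.

7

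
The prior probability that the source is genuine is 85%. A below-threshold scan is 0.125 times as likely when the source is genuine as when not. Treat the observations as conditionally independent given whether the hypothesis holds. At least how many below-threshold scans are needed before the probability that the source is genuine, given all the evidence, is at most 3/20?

Prior odds = 0.85/0.15 = 17/3.
Likelihood ratio per below-threshold scan = 0.125.
Target odds: 0.15 ÷ 0.85 = 3/17.
Need (17/3) × 0.125ⁿ ≤ 3/17, i.e. 0.125ⁿ ≤ 9/289.
0.125¹ = 0.125 is still above 9/289 but 0.125² = 0.015625 is at or below it, so n = 2.

2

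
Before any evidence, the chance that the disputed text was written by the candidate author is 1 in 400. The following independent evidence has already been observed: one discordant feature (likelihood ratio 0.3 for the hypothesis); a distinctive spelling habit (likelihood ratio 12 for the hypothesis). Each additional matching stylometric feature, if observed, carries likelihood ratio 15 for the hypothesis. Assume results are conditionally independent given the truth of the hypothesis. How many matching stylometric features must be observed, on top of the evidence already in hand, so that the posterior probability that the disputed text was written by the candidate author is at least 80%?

Prior odds = 0.0025/0.9975 = 1/399.
Combined Bayes factor of the evidence already in hand = 0.3 × 12 = 3.6.
Odds after that evidence = (1/399) × 3.6 = 6/665.
Target odds = 0.8/0.2 = 4.
Need 15ⁿ ≥ 4 ÷ (6/665) = 1330/3.
15² = 225 falls short of 1330/3 but 15³ = 3375 reaches it, so n = 3.

3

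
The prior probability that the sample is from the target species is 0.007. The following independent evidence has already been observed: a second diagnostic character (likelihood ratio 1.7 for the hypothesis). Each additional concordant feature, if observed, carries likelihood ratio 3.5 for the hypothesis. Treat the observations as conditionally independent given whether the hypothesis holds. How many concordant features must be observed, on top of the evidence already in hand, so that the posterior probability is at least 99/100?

Prior odds = 0.007/0.993 = 7/993.
Bayes factor of the evidence already in hand = 1.7.
Odds after that evidence = (7/993) × 1.7 = 119/9930.
Target odds = 0.99/0.01 = 99.
Need 3.5ⁿ ≥ 99 ÷ (119/9930) = 983070/119.
3.5⁷ = 823543/128 falls short of 983070/119 but 3.5⁸ = 5764801/256 reaches it, so n = 8.

8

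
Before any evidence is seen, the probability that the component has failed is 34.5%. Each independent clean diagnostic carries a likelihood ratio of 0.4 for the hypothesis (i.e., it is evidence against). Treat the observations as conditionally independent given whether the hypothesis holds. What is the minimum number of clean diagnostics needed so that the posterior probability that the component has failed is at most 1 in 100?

Prior odds: 0.345 ÷ 0.655 = 69/131.
Likelihood ratio per clean diagnostic = 0.4.
Target posterior odds = 0.01/0.99 = 1/99.
Need (69/131) × 0.4ⁿ ≤ 1/99, i.e. 0.4ⁿ ≤ 131/6831.
0.4⁴ = 0.0256 is still above 131/6831 but 0.4⁵ = 0.01024 is at or below it, so n = 5.

5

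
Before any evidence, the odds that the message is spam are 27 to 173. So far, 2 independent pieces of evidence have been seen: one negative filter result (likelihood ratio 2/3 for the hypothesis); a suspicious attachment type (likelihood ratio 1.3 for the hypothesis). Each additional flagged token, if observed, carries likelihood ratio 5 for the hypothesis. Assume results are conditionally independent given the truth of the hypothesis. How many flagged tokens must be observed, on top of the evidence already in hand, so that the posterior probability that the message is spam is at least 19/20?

4

Prior odds = 27/173.
Combined Bayes factor of the evidence already in hand = (2/3) × 1.3 = 13/15.
Odds after that evidence = (27/173) × 13/15 = 117/865.
Target odds = 0.95/0.05 = 19.
Need 5ⁿ ≥ 19 ÷ (117/865) = 16435/117.
5³ = 125 falls short of 16435/117 but 5⁴ = 625 reaches it, so n = 4.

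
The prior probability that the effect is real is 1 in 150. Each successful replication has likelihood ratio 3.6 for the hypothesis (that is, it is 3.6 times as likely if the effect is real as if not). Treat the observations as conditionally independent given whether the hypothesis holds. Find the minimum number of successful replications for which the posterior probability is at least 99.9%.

Prior odds = (1/150)/(149/150) = 1/149.
Likelihood ratio per successful replication = 3.6.
Target posterior odds = 0.999/0.001 = 999.
Require 3.6ⁿ ≥ 999 ÷ (1/149) = 148851.
3.6⁹ ≈101560 falls short of 148851 but 3.6¹⁰ ≈365616 reaches it, so n = 10.

10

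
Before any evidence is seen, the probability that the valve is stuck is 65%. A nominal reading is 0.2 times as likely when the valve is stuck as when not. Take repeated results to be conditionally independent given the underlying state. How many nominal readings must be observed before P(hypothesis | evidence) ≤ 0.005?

4

Prior odds = 0.65/0.35 = 13/7.
Likelihood ratio per nominal reading = 0.2.
Target odds: 0.005 ÷ 0.995 = 1/199.
Need (13/7) × 0.2ⁿ ≤ 1/199, i.e. 0.2ⁿ ≤ 7/2587.
0.2³ = 0.008 is still above 7/2587 but 0.2⁴ = 0.0016 is at or below it, so n = 4.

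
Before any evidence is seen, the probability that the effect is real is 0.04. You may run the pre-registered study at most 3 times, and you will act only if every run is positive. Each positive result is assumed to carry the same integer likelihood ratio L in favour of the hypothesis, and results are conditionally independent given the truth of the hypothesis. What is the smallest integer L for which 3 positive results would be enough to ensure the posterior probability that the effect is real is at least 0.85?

6

Prior odds = 0.04/0.96 = 1/24.
Target odds = 0.85/0.15 = 17/3.
Need L³ ≥ 17/3 ÷ (1/24) = 136.
5³ = 125 < 136 ≤ 216 = 6³, so L = 6.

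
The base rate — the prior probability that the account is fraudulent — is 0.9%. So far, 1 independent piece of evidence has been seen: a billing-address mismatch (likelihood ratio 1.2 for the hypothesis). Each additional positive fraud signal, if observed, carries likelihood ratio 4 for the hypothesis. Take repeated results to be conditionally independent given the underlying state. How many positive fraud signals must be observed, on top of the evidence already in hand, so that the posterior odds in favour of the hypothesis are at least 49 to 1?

Prior odds = 0.009/0.991 = 9/991.
Bayes factor of the evidence already in hand = 1.2.
Odds after that evidence = (9/991) × 1.2 = 54/4955.
Target odds = 49.
Need 4ⁿ ≥ 49 ÷ (54/4955) = 242795/54.
4⁶ = 4096 falls short of 242795/54 but 4⁷ = 16384 reaches it, so n = 7.

7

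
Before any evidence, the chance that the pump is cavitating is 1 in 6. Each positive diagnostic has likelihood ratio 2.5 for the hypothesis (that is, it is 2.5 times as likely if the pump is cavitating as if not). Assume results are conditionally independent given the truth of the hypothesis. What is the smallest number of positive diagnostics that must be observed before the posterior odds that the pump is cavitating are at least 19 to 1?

Prior odds: (1/6) ÷ (5/6) = 0.2.
Likelihood ratio per positive diagnostic = 2.5.
Target odds = 19.
Need 0.2 × 2.5ⁿ ≥ 19, i.e. 2.5ⁿ ≥ 95.
2.5⁴ = 39.0625 falls short of 95 but 2.5⁵ = 97.65625 reaches it, so n = 5.

5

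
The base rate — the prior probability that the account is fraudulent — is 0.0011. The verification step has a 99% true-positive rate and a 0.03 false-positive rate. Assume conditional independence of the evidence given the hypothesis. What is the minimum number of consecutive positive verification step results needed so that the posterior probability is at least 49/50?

Prior odds = 0.0011/0.9989 = 11/9989.
Likelihood ratio of a positive result = 0.99/0.03 = 33.
Target posterior odds = 0.98/0.02 = 49.
Require 33ⁿ ≥ 49 ÷ (11/9989) = 489461/11.
33³ = 35937 falls short of 489461/11 but 33⁴ = 1185921 reaches it, so n = 4.

4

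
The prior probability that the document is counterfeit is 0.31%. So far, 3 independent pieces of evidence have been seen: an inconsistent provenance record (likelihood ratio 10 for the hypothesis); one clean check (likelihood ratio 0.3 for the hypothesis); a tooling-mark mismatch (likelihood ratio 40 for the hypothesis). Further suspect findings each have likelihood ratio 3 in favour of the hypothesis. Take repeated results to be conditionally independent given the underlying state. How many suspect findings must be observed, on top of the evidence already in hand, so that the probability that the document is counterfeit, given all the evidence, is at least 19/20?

Prior odds = 0.0031/0.9969 = 31/9969.
Combined Bayes factor of the evidence already in hand = 10 × 0.3 × 40 = 120.
Odds after that evidence = (31/9969) × 120 = 1240/3323.
Target odds = 0.95/0.05 = 19.
Need 3ⁿ ≥ 19 ÷ (1240/3323) = 63137/1240.
3³ = 27 falls short of 63137/1240 but 3⁴ = 81 reaches it, so n = 4.

4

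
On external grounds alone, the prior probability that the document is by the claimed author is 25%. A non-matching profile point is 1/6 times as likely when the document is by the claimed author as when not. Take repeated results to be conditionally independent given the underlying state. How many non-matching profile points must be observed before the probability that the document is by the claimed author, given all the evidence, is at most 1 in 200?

3

Prior odds = 0.25/0.75 = 1/3.
Likelihood ratio per non-matching profile point = 1/6.
Target posterior odds = 0.005/0.995 = 1/199.
Need (1/3) × (1/6)ⁿ ≤ 1/199, i.e. (1/6)ⁿ ≤ 3/199.
(1/6)² = 1/36 is still above 3/199 but (1/6)³ = 1/216 is at or below it, so n = 3.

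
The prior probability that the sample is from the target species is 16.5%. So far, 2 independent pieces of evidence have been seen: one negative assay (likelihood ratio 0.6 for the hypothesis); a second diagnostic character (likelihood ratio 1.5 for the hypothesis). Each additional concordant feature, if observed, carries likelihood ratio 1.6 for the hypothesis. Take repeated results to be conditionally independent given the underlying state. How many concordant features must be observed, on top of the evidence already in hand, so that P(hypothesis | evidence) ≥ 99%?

14

Prior odds = 0.165/0.835 = 33/167.
Combined Bayes factor of the evidence already in hand = 0.6 × 1.5 = 0.9.
Odds after that evidence = (33/167) × 0.9 = 297/1670.
Target odds = 0.99/0.01 = 99.
Need 1.6ⁿ ≥ 99 ÷ (297/1670) = 1670/3.
1.6¹³ ≈450.36 falls short of 1670/3 but 1.6¹⁴ ≈720.576 reaches it, so n = 14.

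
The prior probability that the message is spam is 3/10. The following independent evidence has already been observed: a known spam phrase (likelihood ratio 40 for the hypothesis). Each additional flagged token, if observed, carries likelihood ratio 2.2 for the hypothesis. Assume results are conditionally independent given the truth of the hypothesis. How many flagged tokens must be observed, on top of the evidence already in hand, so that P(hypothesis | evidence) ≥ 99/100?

3

Prior odds = 0.3/0.7 = 3/7.
Bayes factor of the evidence already in hand = 40.
Odds after that evidence = (3/7) × 40 = 120/7.
Target odds = 0.99/0.01 = 99.
Need 2.2ⁿ ≥ 99 ÷ (120/7) = 5.775.
2.2² = 4.84 falls short of 5.775 but 2.2³ = 10.648 reaches it, so n = 3.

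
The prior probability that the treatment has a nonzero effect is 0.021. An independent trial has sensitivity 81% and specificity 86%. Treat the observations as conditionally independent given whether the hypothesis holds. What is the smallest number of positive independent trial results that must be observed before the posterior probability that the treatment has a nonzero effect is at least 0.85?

4

Prior odds = 0.021/0.979 = 21/979.
False-positive rate = 1 − 0.86 = 0.14; likelihood ratio of a positive = 0.81/0.14 = 81/14.
Target odds: 0.85 ÷ 0.15 = 17/3.
Require (81/14)ⁿ ≥ 17/3 ÷ (21/979) = 16643/63.
(81/14)³ = 531441/2744 falls short of 16643/63 but (81/14)⁴ = 43046721/38416 reaches it, so n = 4.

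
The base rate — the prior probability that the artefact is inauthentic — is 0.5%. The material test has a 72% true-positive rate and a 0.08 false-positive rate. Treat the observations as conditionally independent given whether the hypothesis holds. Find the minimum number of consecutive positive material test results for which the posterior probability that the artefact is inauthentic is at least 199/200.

Prior odds = 0.005/0.995 = 1/199.
Likelihood ratio of a positive result = 0.72/0.08 = 9.
Target odds: 0.995 ÷ 0.005 = 199.
Require 9ⁿ ≥ 199 ÷ (1/199) = 39601.
9⁴ = 6561 falls short of 39601 but 9⁵ = 59049 reaches it, so n = 5.

5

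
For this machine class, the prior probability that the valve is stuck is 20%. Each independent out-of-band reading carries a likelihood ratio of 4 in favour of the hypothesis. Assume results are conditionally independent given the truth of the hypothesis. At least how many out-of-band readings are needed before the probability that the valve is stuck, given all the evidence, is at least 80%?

2

Prior odds: 0.2 ÷ 0.8 = 0.25.
Likelihood ratio per out-of-band reading = 4.
Target posterior odds = 0.8/0.2 = 4.
Need 0.25 × 4ⁿ ≥ 4, i.e. 4ⁿ ≥ 16.
4¹ = 4 falls short of 16 but 4² = 16 reaches it, so n = 2.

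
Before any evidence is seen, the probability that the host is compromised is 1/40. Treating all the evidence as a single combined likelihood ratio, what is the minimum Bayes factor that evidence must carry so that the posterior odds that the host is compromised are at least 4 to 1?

156

Prior odds = 0.025/0.975 = 1/39.
Target odds = 4.
Required Bayes factor = 4 ÷ (1/39) = 156.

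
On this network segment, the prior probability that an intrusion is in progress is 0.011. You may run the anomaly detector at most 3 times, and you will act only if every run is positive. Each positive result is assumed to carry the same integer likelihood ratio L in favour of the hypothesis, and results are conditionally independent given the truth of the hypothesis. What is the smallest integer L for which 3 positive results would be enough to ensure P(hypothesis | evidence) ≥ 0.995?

Prior odds = 0.011/0.989 = 11/989.
Target odds = 0.995/0.005 = 199.
Need L³ ≥ 199 ÷ (11/989) = 196811/11.
26³ = 17576 < 196811/11 ≤ 19683 = 27³, so L = 27.

27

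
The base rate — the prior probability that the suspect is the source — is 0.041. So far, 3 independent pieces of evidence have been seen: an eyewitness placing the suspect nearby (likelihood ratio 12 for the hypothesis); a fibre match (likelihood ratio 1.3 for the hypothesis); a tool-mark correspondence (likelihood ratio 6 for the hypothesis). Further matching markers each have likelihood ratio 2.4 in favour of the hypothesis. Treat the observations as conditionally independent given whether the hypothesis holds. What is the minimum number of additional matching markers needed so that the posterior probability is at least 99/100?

4

Prior odds = 0.041/0.959 = 41/959.
Combined Bayes factor of the evidence already in hand = 12 × 1.3 × 6 = 93.6.
Odds after that evidence = (41/959) × 93.6 = 19188/4795.
Target odds = 0.99/0.01 = 99.
Need 2.4ⁿ ≥ 99 ÷ (19188/4795) = 52745/2132.
2.4³ = 13.824 falls short of 52745/2132 but 2.4⁴ = 33.1776 reaches it, so n = 4.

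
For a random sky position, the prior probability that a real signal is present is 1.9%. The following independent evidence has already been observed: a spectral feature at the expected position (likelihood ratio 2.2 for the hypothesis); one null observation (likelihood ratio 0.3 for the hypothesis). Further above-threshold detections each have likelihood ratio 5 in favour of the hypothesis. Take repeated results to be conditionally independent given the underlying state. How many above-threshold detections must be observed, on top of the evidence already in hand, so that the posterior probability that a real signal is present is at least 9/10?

Prior odds = 0.019/0.981 = 19/981.
Combined Bayes factor of the evidence already in hand = 2.2 × 0.3 = 0.66.
Odds after that evidence = (19/981) × 0.66 = 209/16350.
Target odds = 0.9/0.1 = 9.
Need 5ⁿ ≥ 9 ÷ (209/16350) = 147150/209.
5⁴ = 625 falls short of 147150/209 but 5⁵ = 3125 reaches it, so n = 5.

5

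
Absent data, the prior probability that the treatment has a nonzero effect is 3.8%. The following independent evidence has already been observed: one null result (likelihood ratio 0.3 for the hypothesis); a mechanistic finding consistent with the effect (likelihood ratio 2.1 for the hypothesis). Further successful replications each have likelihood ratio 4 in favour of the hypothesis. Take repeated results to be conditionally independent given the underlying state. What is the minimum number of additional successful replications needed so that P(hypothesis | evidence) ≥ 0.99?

6

Prior odds = 0.038/0.962 = 19/481.
Combined Bayes factor of the evidence already in hand = 0.3 × 2.1 = 0.63.
Odds after that evidence = (19/481) × 0.63 = 1197/48100.
Target odds = 0.99/0.01 = 99.
Need 4ⁿ ≥ 99 ÷ (1197/48100) = 529100/133.
4⁵ = 1024 falls short of 529100/133 but 4⁶ = 4096 reaches it, so n = 6.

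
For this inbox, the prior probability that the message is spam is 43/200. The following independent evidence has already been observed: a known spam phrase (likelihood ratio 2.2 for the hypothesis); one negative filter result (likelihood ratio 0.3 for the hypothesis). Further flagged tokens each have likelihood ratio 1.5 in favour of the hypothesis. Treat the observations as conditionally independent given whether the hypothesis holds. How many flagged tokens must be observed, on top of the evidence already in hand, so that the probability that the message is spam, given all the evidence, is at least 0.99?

Prior odds = 0.215/0.785 = 43/157.
Combined Bayes factor of the evidence already in hand = 2.2 × 0.3 = 0.66.
Odds after that evidence = (43/157) × 0.66 = 1419/7850.
Target odds = 0.99/0.01 = 99.
Need 1.5ⁿ ≥ 99 ÷ (1419/7850) = 23550/43.
1.5¹⁵ = 14348907/32768 falls short of 23550/43 but 1.5¹⁶ = 43046721/65536 reaches it, so n = 16.

16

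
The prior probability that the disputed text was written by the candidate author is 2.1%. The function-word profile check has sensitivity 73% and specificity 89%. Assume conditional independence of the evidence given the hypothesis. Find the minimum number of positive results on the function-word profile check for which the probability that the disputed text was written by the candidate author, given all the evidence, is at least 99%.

Prior odds = 0.021/0.979 = 21/979.
False-positive rate = 1 − 0.89 = 0.11; likelihood ratio of a positive = 0.73/0.11 = 73/11.
Target posterior odds = 0.99/0.01 = 99.
Need (21/979) × (73/11)ⁿ ≥ 99, i.e. (73/11)ⁿ ≥ 32307/7.
(73/11)⁴ = 28398241/14641 falls short of 32307/7 but (73/11)⁵ ≈12872.1 reaches it, so n = 5.

5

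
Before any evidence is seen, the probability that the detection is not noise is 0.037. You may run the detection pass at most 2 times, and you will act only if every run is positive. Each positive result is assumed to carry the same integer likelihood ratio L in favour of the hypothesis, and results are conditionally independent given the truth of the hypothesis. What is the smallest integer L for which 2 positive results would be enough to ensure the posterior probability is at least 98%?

36

Prior odds = 0.037/0.963 = 37/963.
Target odds = 0.98/0.02 = 49.
Need L² ≥ 49 ÷ (37/963) = 47187/37.
35² = 1225 < 47187/37 ≤ 1296 = 36², so L = 36.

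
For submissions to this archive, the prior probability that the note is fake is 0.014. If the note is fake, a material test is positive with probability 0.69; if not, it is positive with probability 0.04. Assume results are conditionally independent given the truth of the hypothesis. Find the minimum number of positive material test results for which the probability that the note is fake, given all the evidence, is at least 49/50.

3

Prior odds = 0.014/0.986 = 7/493.
Likelihood ratio of a positive = 0.69/0.04 = 17.25.
Target odds: 0.98 ÷ 0.02 = 49.
Need (7/493) × 17.25ⁿ ≥ 49, i.e. 17.25ⁿ ≥ 3451.
17.25² = 297.5625 falls short of 3451 but 17.25³ = 5132.953125 reaches it, so n = 3.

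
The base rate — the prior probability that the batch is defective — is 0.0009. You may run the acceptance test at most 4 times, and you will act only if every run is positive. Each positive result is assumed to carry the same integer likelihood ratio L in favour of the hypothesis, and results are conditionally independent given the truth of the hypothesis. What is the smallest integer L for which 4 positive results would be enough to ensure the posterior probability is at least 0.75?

Prior odds = 0.0009/0.9991 = 9/9991.
Target odds = 0.75/0.25 = 3.
Need L⁴ ≥ 3 ÷ (9/9991) = 9991/3.
7⁴ = 2401 < 9991/3 ≤ 4096 = 8⁴, so L = 8.

8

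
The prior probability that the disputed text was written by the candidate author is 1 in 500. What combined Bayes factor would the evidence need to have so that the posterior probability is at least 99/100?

49401

Prior odds = 0.002/0.998 = 1/499.
Target odds = 0.99/0.01 = 99.
Required Bayes factor = 99 ÷ (1/499) = 49401.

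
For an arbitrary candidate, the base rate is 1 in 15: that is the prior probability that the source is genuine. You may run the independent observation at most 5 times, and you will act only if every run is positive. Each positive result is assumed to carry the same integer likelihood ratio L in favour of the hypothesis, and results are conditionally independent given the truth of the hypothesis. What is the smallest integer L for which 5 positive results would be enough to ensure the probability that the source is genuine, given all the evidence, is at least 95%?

4

Prior odds = (1/15)/(14/15) = 1/14.
Target odds = 0.95/0.05 = 19.
Need L⁵ ≥ 19 ÷ (1/14) = 266.
3⁵ = 243 < 266 ≤ 1024 = 4⁵, so L = 4.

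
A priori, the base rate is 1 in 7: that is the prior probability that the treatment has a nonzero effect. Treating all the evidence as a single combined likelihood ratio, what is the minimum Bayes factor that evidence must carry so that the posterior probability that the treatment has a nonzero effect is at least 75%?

18

Prior odds = (1/7)/(6/7) = 1/6.
Target odds = 0.75/0.25 = 3.
Required Bayes factor = 3 ÷ (1/6) = 18.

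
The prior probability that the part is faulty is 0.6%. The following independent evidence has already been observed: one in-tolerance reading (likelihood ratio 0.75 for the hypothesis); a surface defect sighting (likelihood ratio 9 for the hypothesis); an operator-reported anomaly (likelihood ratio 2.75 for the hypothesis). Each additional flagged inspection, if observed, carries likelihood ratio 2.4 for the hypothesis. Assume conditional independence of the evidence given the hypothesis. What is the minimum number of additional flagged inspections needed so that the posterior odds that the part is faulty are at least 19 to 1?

Prior odds = 0.006/0.994 = 3/497.
Combined Bayes factor of the evidence already in hand = 0.75 × 9 × 2.75 = 18.5625.
Odds after that evidence = (3/497) × 18.5625 = 891/7952.
Target odds = 19.
Need 2.4ⁿ ≥ 19 ÷ (891/7952) = 151088/891.
2.4⁵ = 79.62624 falls short of 151088/891 but 2.4⁶ = 2985984/15625 reaches it, so n = 6.

6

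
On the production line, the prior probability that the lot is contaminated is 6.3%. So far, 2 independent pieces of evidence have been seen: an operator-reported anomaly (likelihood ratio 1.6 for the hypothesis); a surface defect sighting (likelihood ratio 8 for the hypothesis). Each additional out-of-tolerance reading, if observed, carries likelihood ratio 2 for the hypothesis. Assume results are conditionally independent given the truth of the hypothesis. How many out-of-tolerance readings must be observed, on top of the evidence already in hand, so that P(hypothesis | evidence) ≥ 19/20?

5

Prior odds = 0.063/0.937 = 63/937.
Combined Bayes factor of the evidence already in hand = 1.6 × 8 = 12.8.
Odds after that evidence = (63/937) × 12.8 = 4032/4685.
Target odds = 0.95/0.05 = 19.
Need 2ⁿ ≥ 19 ÷ (4032/4685) = 89015/4032.
2⁴ = 16 falls short of 89015/4032 but 2⁵ = 32 reaches it, so n = 5.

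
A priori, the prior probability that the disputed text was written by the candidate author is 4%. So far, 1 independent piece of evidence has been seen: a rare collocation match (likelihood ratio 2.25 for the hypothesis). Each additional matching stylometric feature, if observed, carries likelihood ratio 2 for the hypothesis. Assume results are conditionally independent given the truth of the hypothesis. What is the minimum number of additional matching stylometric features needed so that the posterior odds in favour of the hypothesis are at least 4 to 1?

Prior odds = 0.04/0.96 = 1/24.
Bayes factor of the evidence already in hand = 2.25.
Odds after that evidence = (1/24) × 2.25 = 0.09375.
Target odds = 4.
Need 2ⁿ ≥ 4 ÷ 0.09375 = 128/3.
2⁵ = 32 falls short of 128/3 but 2⁶ = 64 reaches it, so n = 6.

6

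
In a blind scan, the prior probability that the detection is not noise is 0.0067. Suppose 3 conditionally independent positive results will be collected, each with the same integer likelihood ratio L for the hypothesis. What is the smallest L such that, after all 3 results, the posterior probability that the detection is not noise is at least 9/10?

12

Prior odds = 0.0067/0.9933 = 67/9933.
Target odds = 0.9/0.1 = 9.
Need L³ ≥ 9 ÷ (67/9933) = 89397/67.
11³ = 1331 < 89397/67 ≤ 1728 = 12³, so L = 12.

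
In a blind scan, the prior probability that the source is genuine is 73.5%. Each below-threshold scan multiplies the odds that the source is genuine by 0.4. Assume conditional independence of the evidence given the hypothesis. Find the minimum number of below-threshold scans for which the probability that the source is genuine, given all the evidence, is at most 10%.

4

Prior odds: 0.735 ÷ 0.265 = 147/53.
Likelihood ratio per below-threshold scan = 0.4.
Target posterior odds = 0.1/0.9 = 1/9.
Require 0.4ⁿ ≤ 1/9 ÷ (147/53) = 53/1323.
0.4³ = 0.064 is still above 53/1323 but 0.4⁴ = 0.0256 is at or below it, so n = 4.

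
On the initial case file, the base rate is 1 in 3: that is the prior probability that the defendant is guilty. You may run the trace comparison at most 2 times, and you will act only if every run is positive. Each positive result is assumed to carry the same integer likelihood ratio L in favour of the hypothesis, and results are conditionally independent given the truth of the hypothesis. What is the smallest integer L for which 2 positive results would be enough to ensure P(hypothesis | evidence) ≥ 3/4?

Prior odds = (1/3)/(2/3) = 0.5.
Target odds = 0.75/0.25 = 3.
Need L² ≥ 3 ÷ 0.5 = 6.
2² = 4 < 6 ≤ 9 = 3², so L = 3.

3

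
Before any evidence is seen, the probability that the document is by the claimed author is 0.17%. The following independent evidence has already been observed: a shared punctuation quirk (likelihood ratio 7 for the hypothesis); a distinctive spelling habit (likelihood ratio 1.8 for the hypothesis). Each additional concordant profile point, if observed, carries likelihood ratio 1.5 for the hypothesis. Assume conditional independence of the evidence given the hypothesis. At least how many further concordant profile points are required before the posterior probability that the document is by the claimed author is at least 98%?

20

Prior odds = 0.0017/0.9983 = 17/9983.
Combined Bayes factor of the evidence already in hand = 7 × 1.8 = 12.6.
Odds after that evidence = (17/9983) × 12.6 = 1071/49915.
Target odds = 0.98/0.02 = 49.
Need 1.5ⁿ ≥ 49 ÷ (1071/49915) = 349405/153.
1.5¹⁹ ≈2216.84 falls short of 349405/153 but 1.5²⁰ ≈3325.26 reaches it, so n = 20.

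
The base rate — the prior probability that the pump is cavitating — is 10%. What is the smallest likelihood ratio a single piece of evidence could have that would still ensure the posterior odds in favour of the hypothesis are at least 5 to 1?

Prior odds = 0.1/0.9 = 1/9.
Target odds = 5.
Required Bayes factor = 5 ÷ (1/9) = 45.

45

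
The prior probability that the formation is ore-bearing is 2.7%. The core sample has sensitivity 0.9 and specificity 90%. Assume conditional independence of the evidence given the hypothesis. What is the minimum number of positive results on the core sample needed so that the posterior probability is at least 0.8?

3

Prior odds: 0.027 ÷ 0.973 = 27/973.
False-positive rate = 1 − 0.9 = 0.1; likelihood ratio of a positive = 0.9/0.1 = 9.
Target posterior odds = 0.8/0.2 = 4.
Need (27/973) × 9ⁿ ≥ 4, i.e. 9ⁿ ≥ 3892/27.
9² = 81 falls short of 3892/27 but 9³ = 729 reaches it, so n = 3.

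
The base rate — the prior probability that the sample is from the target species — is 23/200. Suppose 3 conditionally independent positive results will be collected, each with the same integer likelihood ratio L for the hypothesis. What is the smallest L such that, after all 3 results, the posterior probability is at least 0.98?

Prior odds = 0.115/0.885 = 23/177.
Target odds = 0.98/0.02 = 49.
Need L³ ≥ 49 ÷ (23/177) = 8673/23.
7³ = 343 < 8673/23 ≤ 512 = 8³, so L = 8.

8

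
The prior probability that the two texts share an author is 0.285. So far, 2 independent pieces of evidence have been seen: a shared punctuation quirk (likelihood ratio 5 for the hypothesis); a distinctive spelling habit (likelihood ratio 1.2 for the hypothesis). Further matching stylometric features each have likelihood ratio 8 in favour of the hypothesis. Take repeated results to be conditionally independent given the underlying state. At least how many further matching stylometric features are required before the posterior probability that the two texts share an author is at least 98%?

2

Prior odds = 0.285/0.715 = 57/143.
Combined Bayes factor of the evidence already in hand = 5 × 1.2 = 6.
Odds after that evidence = (57/143) × 6 = 342/143.
Target odds = 0.98/0.02 = 49.
Need 8ⁿ ≥ 49 ÷ (342/143) = 7007/342.
8¹ = 8 falls short of 7007/342 but 8² = 64 reaches it, so n = 2.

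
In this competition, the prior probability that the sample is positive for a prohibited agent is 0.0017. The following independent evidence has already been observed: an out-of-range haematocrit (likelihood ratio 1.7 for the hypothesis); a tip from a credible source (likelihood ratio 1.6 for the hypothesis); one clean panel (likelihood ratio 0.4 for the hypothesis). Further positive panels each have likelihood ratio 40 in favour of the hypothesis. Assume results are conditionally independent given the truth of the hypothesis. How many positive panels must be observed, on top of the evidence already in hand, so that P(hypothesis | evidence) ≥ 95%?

3

Prior odds = 0.0017/0.9983 = 17/9983.
Combined Bayes factor of the evidence already in hand = 1.7 × 1.6 × 0.4 = 1.088.
Odds after that evidence = (17/9983) × 1.088 = 2312/1247875.
Target odds = 0.95/0.05 = 19.
Need 40ⁿ ≥ 19 ÷ (2312/1247875) = 23709625/2312.
40² = 1600 falls short of 23709625/2312 but 40³ = 64000 reaches it, so n = 3.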